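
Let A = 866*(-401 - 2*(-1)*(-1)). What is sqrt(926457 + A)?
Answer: sqrt(577459) ≈ 759.91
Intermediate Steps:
A = -348998 (A = 866*(-401 + 2*(-1)) = 866*(-401 - 2) = 866*(-403) = -348998)
sqrt(926457 + A) = sqrt(926457 - 348998) = sqrt(577459)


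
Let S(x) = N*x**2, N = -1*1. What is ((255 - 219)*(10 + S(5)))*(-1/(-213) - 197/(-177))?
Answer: -2528280/4189 ≈ -603.55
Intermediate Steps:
N = -1
S(x) = -x**2
((255 - 219)*(10 + S(5)))*(-1/(-213) - 197/(-177)) = ((255 - 219)*(10 - 1*5**2))*(-1/(-213) - 197/(-177)) = (36*(10 - 1*25))*(-1*(-1/213) - 197*(-1/177)) = (36*(10 - 25))*(1/213 + 197/177) = (36*(-15))*(4682/4189) = -540*4682/4189 = -2528280/4189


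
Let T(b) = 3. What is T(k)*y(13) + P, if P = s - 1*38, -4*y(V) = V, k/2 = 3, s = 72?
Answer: 97/4 ≈ 24.250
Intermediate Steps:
k = 6 (k = 2*3 = 6)
y(V) = -V/4
P = 34 (P = 72 - 1*38 = 72 - 38 = 34)
T(k)*y(13) + P = 3*(-¼*13) + 34 = 3*(-13/4) + 34 = -39/4 + 34 = 97/4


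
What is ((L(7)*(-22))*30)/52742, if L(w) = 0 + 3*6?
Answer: -5940/26371 ≈ -0.22525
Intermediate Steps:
L(w) = 18 (L(w) = 0 + 18 = 18)
((L(7)*(-22))*30)/52742 = ((18*(-22))*30)/52742 = -396*30*(1/52742) = -11880*1/52742 = -5940/26371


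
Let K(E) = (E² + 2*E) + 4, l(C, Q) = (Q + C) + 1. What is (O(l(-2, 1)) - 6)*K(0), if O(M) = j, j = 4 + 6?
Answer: 16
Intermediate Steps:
l(C, Q) = 1 + C + Q (l(C, Q) = (C + Q) + 1 = 1 + C + Q)
j = 10
O(M) = 10
K(E) = 4 + E² + 2*E
(O(l(-2, 1)) - 6)*K(0) = (10 - 6)*(4 + 0² + 2*0) = 4*(4 + 0 + 0) = 4*4 = 16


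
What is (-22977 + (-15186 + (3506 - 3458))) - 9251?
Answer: -47366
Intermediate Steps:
(-22977 + (-15186 + (3506 - 3458))) - 9251 = (-22977 + (-15186 + 48)) - 9251 = (-22977 - 15138) - 9251 = -38115 - 9251 = -47366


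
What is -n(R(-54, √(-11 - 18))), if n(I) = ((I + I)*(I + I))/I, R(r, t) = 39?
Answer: -156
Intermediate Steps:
n(I) = 4*I (n(I) = ((2*I)*(2*I))/I = (4*I²)/I = 4*I)
-n(R(-54, √(-11 - 18))) = -4*39 = -1*156 = -156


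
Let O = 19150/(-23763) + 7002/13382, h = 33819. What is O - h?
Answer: -5377206180214/158998233 ≈ -33819.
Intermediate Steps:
O = -44938387/158998233 (O = 19150*(-1/23763) + 7002*(1/13382) = -19150/23763 + 3501/6691 = -44938387/158998233 ≈ -0.28263)
O - h = -44938387/158998233 - 1*33819 = -44938387/158998233 - 33819 = -5377206180214/158998233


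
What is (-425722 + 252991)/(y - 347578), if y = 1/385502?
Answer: 66588145962/133992014155 ≈ 0.49696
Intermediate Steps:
y = 1/385502 ≈ 2.5940e-6
(-425722 + 252991)/(y - 347578) = (-425722 + 252991)/(1/385502 - 347578) = -172731/(-133992014155/385502) = -172731*(-385502/133992014155) = 66588145962/133992014155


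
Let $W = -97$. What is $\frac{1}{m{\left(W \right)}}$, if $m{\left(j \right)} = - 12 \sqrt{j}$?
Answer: $\frac{i \sqrt{97}}{1164} \approx 0.0084612 i$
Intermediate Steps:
$\frac{1}{m{\left(W \right)}} = \frac{1}{\left(-12\right) \sqrt{-97}} = \frac{1}{\left(-12\right) i \sqrt{97}} = \frac{i \sqrt{97}}{1164}$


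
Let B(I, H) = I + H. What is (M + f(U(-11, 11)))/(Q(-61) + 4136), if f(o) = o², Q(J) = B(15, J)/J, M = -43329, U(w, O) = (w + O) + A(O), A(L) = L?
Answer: -1317844/126171 ≈ -10.445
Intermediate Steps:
U(w, O) = w + 2*O (U(w, O) = (w + O) + O = (O + w) + O = w + 2*O)
B(I, H) = H + I
Q(J) = (15 + J)/J (Q(J) = (J + 15)/J = (15 + J)/J)
(M + f(U(-11, 11)))/(Q(-61) + 4136) = (-43329 + (-11 + 2*11)²)/((15 - 61)/(-61) + 4136) = (-43329 + (-11 + 22)²)/(-1/61*(-46) + 4136) = (-43329 + 11²)/(46/61 + 4136) = (-43329 + 121)/(252342/61) = -43208*61/252342 = -1317844/126171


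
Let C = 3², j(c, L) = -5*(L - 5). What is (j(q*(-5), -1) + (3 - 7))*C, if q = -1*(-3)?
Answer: 234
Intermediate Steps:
q = 3
j(c, L) = 25 - 5*L (j(c, L) = -5*(-5 + L) = 25 - 5*L)
C = 9
(j(q*(-5), -1) + (3 - 7))*C = ((25 - 5*(-1)) + (3 - 7))*9 = ((25 + 5) - 4)*9 = (30 - 4)*9 = 26*9 = 234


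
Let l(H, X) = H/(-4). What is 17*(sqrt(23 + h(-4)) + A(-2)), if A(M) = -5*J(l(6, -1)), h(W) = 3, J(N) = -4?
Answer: 340 + 17*sqrt(26) ≈ 426.68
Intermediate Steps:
l(H, X) = -H/4 (l(H, X) = H*(-1/4) = -H/4)
A(M) = 20 (A(M) = -5*(-4) = 20)
17*(sqrt(23 + h(-4)) + A(-2)) = 17*(sqrt(23 + 3) + 20) = 17*(sqrt(26) + 20) = 17*(20 + sqrt(26)) = 340 + 17*sqrt(26)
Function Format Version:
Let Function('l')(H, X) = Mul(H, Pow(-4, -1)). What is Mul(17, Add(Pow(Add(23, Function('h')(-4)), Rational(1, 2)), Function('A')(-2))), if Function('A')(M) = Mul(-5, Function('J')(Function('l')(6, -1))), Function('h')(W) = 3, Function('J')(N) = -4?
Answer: Add(340, Mul(17, Pow(26, Rational(1, 2)))) ≈ 426.68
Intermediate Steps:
Function('l')(H, X) = Mul(Rational(-1, 4), H) (Function('l')(H, X) = Mul(H, Rational(-1, 4)) = Mul(Rational(-1, 4), H))
Function('A')(M) = 20 (Function('A')(M) = Mul(-5, -4) = 20)
Mul(17, Add(Pow(Add(23, Function('h')(-4)), Rational(1, 2)), Function('A')(-2))) = Mul(17, Add(Pow(Add(23, 3), Rational(1, 2)), 20)) = Mul(17, Add(Pow(26, Rational(1, 2)), 20)) = Mul(17, Add(20, Pow(26, Rational(1, 2)))) = Add(340, Mul(17, Pow(26, Rational(1, 2))))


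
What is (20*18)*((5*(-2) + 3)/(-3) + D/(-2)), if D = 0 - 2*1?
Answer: 1200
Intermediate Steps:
D = -2 (D = 0 - 2 = -2)
(20*18)*((5*(-2) + 3)/(-3) + D/(-2)) = (20*18)*((5*(-2) + 3)/(-3) - 2/(-2)) = 360*((-10 + 3)*(-⅓) - 2*(-½)) = 360*(-7*(-⅓) + 1) = 360*(7/3 + 1) = 360*(10/3) = 1200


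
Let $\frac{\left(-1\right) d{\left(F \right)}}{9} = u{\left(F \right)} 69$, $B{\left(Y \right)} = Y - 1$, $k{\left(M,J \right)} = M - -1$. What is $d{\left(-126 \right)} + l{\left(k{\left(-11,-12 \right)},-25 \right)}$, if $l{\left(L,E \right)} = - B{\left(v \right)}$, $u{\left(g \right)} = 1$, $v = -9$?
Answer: $-611$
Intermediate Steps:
$k{\left(M,J \right)} = 1 + M$ ($k{\left(M,J \right)} = M + 1 = 1 + M$)
$B{\left(Y \right)} = -1 + Y$ ($B{\left(Y \right)} = Y - 1 = -1 + Y$)
$l{\left(L,E \right)} = 10$ ($l{\left(L,E \right)} = - (-1 - 9) = \left(-1\right) \left(-10\right) = 10$)
$d{\left(F \right)} = -621$ ($d{\left(F \right)} = - 9 \cdot 1 \cdot 69 = \left(-9\right) 69 = -621$)
$d{\left(-126 \right)} + l{\left(k{\left(-11,-12 \right)},-25 \right)} = -621 + 10 = -611$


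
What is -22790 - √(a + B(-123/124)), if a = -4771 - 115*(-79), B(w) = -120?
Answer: -22790 - 3*√466 ≈ -22855.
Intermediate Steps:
a = 4314 (a = -4771 + 9085 = 4314)
-22790 - √(a + B(-123/124)) = -22790 - √(4314 - 120) = -22790 - √4194 = -22790 - 3*√466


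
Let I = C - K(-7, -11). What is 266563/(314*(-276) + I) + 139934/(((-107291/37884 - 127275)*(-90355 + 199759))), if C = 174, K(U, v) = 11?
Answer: -11718225089121816199/3802609075197461247 ≈ -3.0816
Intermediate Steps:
I = 163 (I = 174 - 1*11 = 174 - 11 = 163)
266563/(314*(-276) + I) + 139934/(((-107291/37884 - 127275)*(-90355 + 199759))) = 266563/(314*(-276) + 163) + 139934/(((-107291/37884 - 127275)*(-90355 + 199759))) = 266563/(-86664 + 163) + 139934/(((-107291*1/37884 - 127275)*109404)) = 266563/(-86501) + 139934/(((-107291/37884 - 127275)*109404)) = 266563*(-1/86501) + 139934/((-4821793391/37884*109404)) = -266563/86501 + 139934/(-43960290345747/3157) = -266563/86501 + 139934*(-3157/43960290345747) = -266563/86501 - 441771638/43960290345747 = -11718225089121816199/3802609075197461247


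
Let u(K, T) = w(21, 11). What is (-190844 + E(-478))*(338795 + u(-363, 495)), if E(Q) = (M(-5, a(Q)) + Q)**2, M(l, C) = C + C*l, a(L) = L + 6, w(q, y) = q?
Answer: 608939088896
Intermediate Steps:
a(L) = 6 + L
u(K, T) = 21
E(Q) = (-24 - 3*Q)**2 (E(Q) = ((6 + Q)*(1 - 5) + Q)**2 = ((6 + Q)*(-4) + Q)**2 = ((-24 - 4*Q) + Q)**2 = (-24 - 3*Q)**2)
(-190844 + E(-478))*(338795 + u(-363, 495)) = (-190844 + 9*(8 - 478)**2)*(338795 + 21) = (-190844 + 9*(-470)**2)*338816 = (-190844 + 9*220900)*338816 = (-190844 + 1988100)*338816 = 1797256*338816 = 608939088896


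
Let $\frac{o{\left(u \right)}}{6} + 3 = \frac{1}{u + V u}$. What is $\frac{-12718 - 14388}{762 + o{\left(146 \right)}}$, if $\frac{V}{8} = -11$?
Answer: $- \frac{57383402}{1575047} \approx -36.433$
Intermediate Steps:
$V = -88$ ($V = 8 \left(-11\right) = -88$)
$o{\left(u \right)} = -18 - \frac{2}{29 u}$ ($o{\left(u \right)} = -18 + \frac{6}{u - 88 u} = -18 + \frac{6}{\left(-87\right) u} = -18 + 6 \left(- \frac{1}{87 u}\right) = -18 - \frac{2}{29 u}$)
$\frac{-12718 - 14388}{762 + o{\left(146 \right)}} = \frac{-12718 - 14388}{762 - \left(18 + \frac{2}{29 \cdot 146}\right)} = - \frac{27106}{762 - \frac{38107}{2117}} = - \frac{27106}{\frac{1575047}{2117}} = \left(-27106\right) \frac{2117}{1575047} = - \frac{57383402}{1575047}$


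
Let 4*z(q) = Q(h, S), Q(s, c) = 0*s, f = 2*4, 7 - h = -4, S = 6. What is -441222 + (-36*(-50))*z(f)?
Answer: -441222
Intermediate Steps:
h = 11 (h = 7 - 1*(-4) = 7 + 4 = 11)
f = 8
Q(s, c) = 0
z(q) = 0 (z(q) = (¼)*0 = 0)
-441222 + (-36*(-50))*z(f) = -441222 - 36*(-50)*0 = -441222 + 1800*0 = -441222 + 0 = -441222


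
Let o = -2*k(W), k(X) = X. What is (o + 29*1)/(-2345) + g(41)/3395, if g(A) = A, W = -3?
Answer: -648/227465 ≈ -0.0028488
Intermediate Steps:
o = 6 (o = -2*(-3) = 6)
(o + 29*1)/(-2345) + g(41)/3395 = (6 + 29*1)/(-2345) + 41/3395 = (6 + 29)*(-1/2345) + 41*(1/3395) = 35*(-1/2345) + 41/3395 = -1/67 + 41/3395 = -648/227465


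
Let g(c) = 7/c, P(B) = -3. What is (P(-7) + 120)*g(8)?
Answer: 819/8 ≈ 102.38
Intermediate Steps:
(P(-7) + 120)*g(8) = (-3 + 120)*(7/8) = 117*(7*(1/8)) = 117*(7/8) = 819/8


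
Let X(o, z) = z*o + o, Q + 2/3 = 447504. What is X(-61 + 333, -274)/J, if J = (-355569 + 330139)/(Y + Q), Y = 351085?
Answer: 5929997528/2543 ≈ 2.3319e+6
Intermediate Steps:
Q = 1342510/3 (Q = -2/3 + 447504 = 1342510/3 ≈ 4.4750e+5)
X(o, z) = o + o*z (X(o, z) = o*z + o = o + o*z)
J = -15258/479153 (J = (-355569 + 330139)/(351085 + 1342510/3) = -25430/2395765/3 = -25430*3/2395765 = -15258/479153 ≈ -0.031844)
X(-61 + 333, -274)/J = ((-61 + 333)*(1 - 274))/(-15258/479153) = (272*(-273))*(-479153/15258) = -74256*(-479153/15258) = 5929997528/2543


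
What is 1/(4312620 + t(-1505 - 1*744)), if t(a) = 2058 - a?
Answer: 1/4316927 ≈ 2.3165e-7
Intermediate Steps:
1/(4312620 + t(-1505 - 1*744)) = 1/(4312620 + (2058 - (-1505 - 1*744))) = 1/(4312620 + (2058 - (-1505 - 744))) = 1/(4312620 + (2058 - 1*(-2249))) = 1/(4312620 + (2058 + 2249)) = 1/(4312620 + 4307) = 1/4316927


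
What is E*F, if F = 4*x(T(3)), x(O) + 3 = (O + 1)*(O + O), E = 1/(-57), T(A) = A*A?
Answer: -236/19 ≈ -12.421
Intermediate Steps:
T(A) = A²
E = -1/57 ≈ -0.017544
x(O) = -3 + 2*O*(1 + O) (x(O) = -3 + (O + 1)*(O + O) = -3 + (1 + O)*(2*O) = -3 + 2*O*(1 + O))
F = 708 (F = 4*(-3 + 2*3² + 2*(3²)²) = 4*(-3 + 2*9 + 2*9²) = 4*(-3 + 18 + 2*81) = 4*(-3 + 18 + 162) = 4*177 = 708)
E*F = -1/57*708 = -236/19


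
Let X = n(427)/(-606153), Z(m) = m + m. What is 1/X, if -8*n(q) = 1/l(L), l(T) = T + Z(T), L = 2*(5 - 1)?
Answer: 116381376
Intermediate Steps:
Z(m) = 2*m
L = 8 (L = 2*4 = 8)
l(T) = 3*T (l(T) = T + 2*T = 3*T)
n(q) = -1/192 (n(q) = -1/(8*(3*8)) = -1/8/24 = -1/8*1/24 = -1/192)
X = 1/116381376 (X = -1/192/(-606153) = -1/192*(-1/606153) = 1/116381376 ≈ 8.5924e-9)
1/X = 1/(1/116381376) = 116381376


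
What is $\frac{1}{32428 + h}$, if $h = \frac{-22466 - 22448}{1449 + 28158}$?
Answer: $\frac{29607}{960050882} \approx 3.0839 \cdot 10^{-5}$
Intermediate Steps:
$h = - \frac{44914}{29607} \approx -1.517$
$\frac{1}{32428 + h} = \frac{1}{32428 - \frac{44914}{29607}} = \frac{1}{\frac{960050882}{29607}} = \frac{29607}{960050882}$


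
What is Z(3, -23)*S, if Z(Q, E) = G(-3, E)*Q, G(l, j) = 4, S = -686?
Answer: -8232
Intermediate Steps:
Z(Q, E) = 4*Q
Z(3, -23)*S = (4*3)*(-686) = 12*(-686) = -8232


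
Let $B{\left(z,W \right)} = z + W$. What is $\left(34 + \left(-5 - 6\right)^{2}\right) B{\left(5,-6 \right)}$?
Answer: $-155$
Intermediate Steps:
$B{\left(z,W \right)} = W + z$
$\left(34 + \left(-5 - 6\right)^{2}\right) B{\left(5,-6 \right)} = \left(34 + \left(-5 - 6\right)^{2}\right) \left(-6 + 5\right) = \left(34 + \left(-11\right)^{2}\right) \left(-1\right) = \left(34 + 121\right) \left(-1\right) = 155 \left(-1\right) = -155$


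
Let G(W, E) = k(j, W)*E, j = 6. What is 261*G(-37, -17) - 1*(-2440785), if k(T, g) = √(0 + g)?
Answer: 2440785 - 4437*I*√37 ≈ 2.4408e+6 - 26989.0*I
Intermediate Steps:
k(T, g) = √g
G(W, E) = E*√W (G(W, E) = √W*E = E*√W)
261*G(-37, -17) - 1*(-2440785) = 261*(-17*I*√37) - 1*(-2440785) = 261*(-17*I*√37) + 2440785 = -4437*I*√37 + 2440785 = 2440785 - 4437*I*√37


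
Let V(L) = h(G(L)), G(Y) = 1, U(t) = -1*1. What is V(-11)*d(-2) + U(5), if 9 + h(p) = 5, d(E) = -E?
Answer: -9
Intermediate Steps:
U(t) = -1
h(p) = -4 (h(p) = -9 + 5 = -4)
V(L) = -4
V(-11)*d(-2) + U(5) = -(-4)*(-2) - 1 = -4*2 - 1 = -8 - 1 = -9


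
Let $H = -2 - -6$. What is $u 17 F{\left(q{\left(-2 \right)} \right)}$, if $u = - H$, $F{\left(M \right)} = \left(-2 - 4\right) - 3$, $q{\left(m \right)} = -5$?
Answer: $612$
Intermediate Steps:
$H = 4$ ($H = -2 + 6 = 4$)
$F{\left(M \right)} = -9$ ($F{\left(M \right)} = -6 - 3 = -9$)
$u = -4$ ($u = \left(-1\right) 4 = -4$)
$u 17 F{\left(q{\left(-2 \right)} \right)} = \left(-4\right) 17 \left(-9\right) = \left(-68\right) \left(-9\right) = 612$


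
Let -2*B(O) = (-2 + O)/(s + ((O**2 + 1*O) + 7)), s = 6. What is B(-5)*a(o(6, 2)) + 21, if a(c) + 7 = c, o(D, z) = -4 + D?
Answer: 1351/66 ≈ 20.470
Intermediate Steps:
a(c) = -7 + c
B(O) = -(-2 + O)/(2*(13 + O + O**2)) (B(O) = -(-2 + O)/(2*(6 + ((O**2 + 1*O) + 7))) = -(-2 + O)/(2*(6 + ((O**2 + O) + 7))) = -(-2 + O)/(2*(6 + ((O + O**2) + 7))) = -(-2 + O)/(2*(6 + (7 + O + O**2))) = -(-2 + O)/(2*(13 + O + O**2)))
B(-5)*a(o(6, 2)) + 21 = ((1 - 1/2*(-5))/(13 - 5 + (-5)**2))*(-7 + (-4 + 6)) + 21 = ((1 + 5/2)/(13 - 5 + 25))*(-7 + 2) + 21 = ((7/2)/33)*(-5) + 21 = ((1/33)*(7/2))*(-5) + 21 = (7/66)*(-5) + 21 = -35/66 + 21 = 1351/66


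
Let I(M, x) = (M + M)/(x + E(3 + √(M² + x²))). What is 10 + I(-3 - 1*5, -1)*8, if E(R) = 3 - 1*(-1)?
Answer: -98/3 ≈ -32.667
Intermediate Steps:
E(R) = 4 (E(R) = 3 + 1 = 4)
I(M, x) = 2*M/(4 + x) (I(M, x) = (M + M)/(x + 4) = (2*M)/(4 + x) = 2*M/(4 + x))
10 + I(-3 - 1*5, -1)*8 = 10 + (2*(-3 - 1*5)/(4 - 1))*8 = 10 + (2*(-3 - 5)/3)*8 = 10 + (2*(-8)*(⅓))*8 = 10 - 16/3*8 = 10 - 128/3 = -98/3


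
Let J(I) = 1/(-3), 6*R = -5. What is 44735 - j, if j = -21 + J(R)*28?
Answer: 134296/3 ≈ 44765.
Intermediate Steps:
R = -⅚ (R = (⅙)*(-5) = -⅚ ≈ -0.83333)
J(I) = -⅓
j = -91/3 (j = -21 - ⅓*28 = -21 - 28/3 = -91/3 ≈ -30.333)
44735 - j = 44735 - 1*(-91/3) = 44735 + 91/3 = 134296/3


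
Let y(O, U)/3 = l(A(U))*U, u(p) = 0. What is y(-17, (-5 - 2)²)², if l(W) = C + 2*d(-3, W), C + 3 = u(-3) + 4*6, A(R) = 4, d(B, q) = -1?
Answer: 7800849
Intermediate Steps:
C = 21 (C = -3 + (0 + 4*6) = -3 + (0 + 24) = -3 + 24 = 21)
l(W) = 19 (l(W) = 21 + 2*(-1) = 21 - 2 = 19)
y(O, U) = 57*U (y(O, U) = 3*(19*U) = 57*U)
y(-17, (-5 - 2)²)² = (57*(-5 - 2)²)² = (57*(-7)²)² = (57*49)² = 2793² = 7800849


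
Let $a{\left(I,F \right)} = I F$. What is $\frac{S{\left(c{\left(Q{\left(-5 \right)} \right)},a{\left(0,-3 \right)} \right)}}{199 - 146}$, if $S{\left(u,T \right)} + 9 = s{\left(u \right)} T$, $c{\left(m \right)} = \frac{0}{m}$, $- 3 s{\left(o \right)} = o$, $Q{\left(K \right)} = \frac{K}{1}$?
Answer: $- \frac{9}{53} \approx -0.16981$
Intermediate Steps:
$Q{\left(K \right)} = K$ ($Q{\left(K \right)} = K 1 = K$)
$s{\left(o \right)} = - \frac{o}{3}$
$a{\left(I,F \right)} = F I$
$c{\left(m \right)} = 0$
$S{\left(u,T \right)} = -9 - \frac{T u}{3}$ ($S{\left(u,T \right)} = -9 + - \frac{u}{3} T = -9 - \frac{T u}{3}$)
$\frac{S{\left(c{\left(Q{\left(-5 \right)} \right)},a{\left(0,-3 \right)} \right)}}{199 - 146} = \frac{-9 - \frac{1}{3} \left(\left(-3\right) 0\right) 0}{199 - 146} = \frac{-9 - 0 \cdot 0}{53} = \frac{-9 + 0}{53} = \frac{1}{53} \left(-9\right) = - \frac{9}{53}$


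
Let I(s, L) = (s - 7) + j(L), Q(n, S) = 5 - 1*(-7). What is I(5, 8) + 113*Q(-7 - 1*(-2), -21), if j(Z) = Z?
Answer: 1362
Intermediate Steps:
Q(n, S) = 12 (Q(n, S) = 5 + 7 = 12)
I(s, L) = -7 + L + s (I(s, L) = (s - 7) + L = (-7 + s) + L = -7 + L + s)
I(5, 8) + 113*Q(-7 - 1*(-2), -21) = (-7 + 8 + 5) + 113*12 = 6 + 1356 = 1362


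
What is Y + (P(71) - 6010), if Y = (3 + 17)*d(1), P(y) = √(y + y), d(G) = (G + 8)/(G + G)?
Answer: -5920 + √142 ≈ -5908.1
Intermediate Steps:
d(G) = (8 + G)/(2*G) (d(G) = (8 + G)/((2*G)) = (8 + G)*(1/(2*G)) = (8 + G)/(2*G))
P(y) = √2*√y (P(y) = √(2*y) = √2*√y)
Y = 90 (Y = (3 + 17)*((½)*(8 + 1)/1) = 20*((½)*1*9) = 20*(9/2) = 90)
Y + (P(71) - 6010) = 90 + (√2*√71 - 6010) = 90 + (√142 - 6010) = 90 + (-6010 + √142) = -5920 + √142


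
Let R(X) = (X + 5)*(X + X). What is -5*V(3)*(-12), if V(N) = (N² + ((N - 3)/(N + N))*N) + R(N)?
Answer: 3420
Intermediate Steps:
R(X) = 2*X*(5 + X) (R(X) = (5 + X)*(2*X) = 2*X*(5 + X))
V(N) = -3/2 + N² + N/2 + 2*N*(5 + N) (V(N) = (N² + ((N - 3)/(N + N))*N) + 2*N*(5 + N) = (N² + ((-3 + N)/((2*N)))*N) + 2*N*(5 + N) = (N² + ((-3 + N)*(1/(2*N)))*N) + 2*N*(5 + N) = (N² + ((-3 + N)/(2*N))*N) + 2*N*(5 + N) = (N² + (-3/2 + N/2)) + 2*N*(5 + N) = (-3/2 + N² + N/2) + 2*N*(5 + N) = -3/2 + N² + N/2 + 2*N*(5 + N))
-5*V(3)*(-12) = -5*(-3/2 + 3*3² + (21/2)*3)*(-12) = -5*(-3/2 + 3*9 + 63/2)*(-12) = -5*(-3/2 + 27 + 63/2)*(-12) = -5*57*(-12) = -285*(-12) = 3420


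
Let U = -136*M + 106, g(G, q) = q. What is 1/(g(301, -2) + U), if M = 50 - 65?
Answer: 1/2144 ≈ 0.00046642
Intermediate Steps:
M = -15
U = 2146 (U = -136*(-15) + 106 = 2040 + 106 = 2146)
1/(g(301, -2) + U) = 1/(-2 + 2146) = 1/2144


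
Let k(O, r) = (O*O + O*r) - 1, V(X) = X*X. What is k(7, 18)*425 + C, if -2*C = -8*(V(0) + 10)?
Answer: 73990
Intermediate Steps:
V(X) = X²
C = 40 (C = -(-4)*(0² + 10) = -(-4)*(0 + 10) = -(-4)*10 = -½*(-80) = 40)
k(O, r) = -1 + O² + O*r (k(O, r) = (O² + O*r) - 1 = -1 + O² + O*r)
k(7, 18)*425 + C = (-1 + 7² + 7*18)*425 + 40 = (-1 + 49 + 126)*425 + 40 = 174*425 + 40 = 73950 + 40 = 73990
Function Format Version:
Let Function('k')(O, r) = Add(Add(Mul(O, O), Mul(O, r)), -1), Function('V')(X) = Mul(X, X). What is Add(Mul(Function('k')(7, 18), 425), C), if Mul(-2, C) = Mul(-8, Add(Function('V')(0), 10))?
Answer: 73990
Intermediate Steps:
Function('V')(X) = Pow(X, 2)
C = 40 (C = Mul(Rational(-1, 2), Mul(-8, Add(Pow(0, 2), 10))) = Mul(Rational(-1, 2), Mul(-8, Add(0, 10))) = Mul(Rational(-1, 2), Mul(-8, 10)) = Mul(Rational(-1, 2), -80) = 40)
Function('k')(O, r) = Add(-1, Pow(O, 2), Mul(O, r)) (Function('k')(O, r) = Add(Add(Pow(O, 2), Mul(O, r)), -1) = Add(-1, Pow(O, 2), Mul(O, r)))
Add(Mul(Function('k')(7, 18), 425), C) = Add(Mul(Add(-1, Pow(7, 2), Mul(7, 18)), 425), 40) = Add(Mul(Add(-1, 49, 126), 425), 40) = Add(Mul(174, 425), 40) = Add(73950, 40) = 73990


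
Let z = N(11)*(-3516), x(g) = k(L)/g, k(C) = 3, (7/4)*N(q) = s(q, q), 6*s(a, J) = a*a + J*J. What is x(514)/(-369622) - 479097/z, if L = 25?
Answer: 14480706307227/2449295747536 ≈ 5.9122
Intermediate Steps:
s(a, J) = J²/6 + a²/6 (s(a, J) = (a*a + J*J)/6 = (a² + J²)/6 = (J² + a²)/6 = J²/6 + a²/6)
N(q) = 4*q²/21 (N(q) = 4*(q²/6 + q²/6)/7 = 4*(q²/3)/7 = 4*q²/21)
x(g) = 3/g
z = -567248/7 (z = ((4/21)*11²)*(-3516) = ((4/21)*121)*(-3516) = (484/21)*(-3516) = -567248/7 ≈ -81035.)
x(514)/(-369622) - 479097/z = (3/514)/(-369622) - 479097/(-567248/7) = (3*(1/514))*(-1/369622) - 479097*(-7/567248) = (3/514)*(-1/369622) + 3353679/567248 = -3/189985708 + 3353679/567248 = 14480706307227/2449295747536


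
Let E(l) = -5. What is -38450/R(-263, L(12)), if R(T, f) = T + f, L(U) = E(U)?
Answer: 19225/134 ≈ 143.47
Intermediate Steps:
L(U) = -5
-38450/R(-263, L(12)) = -38450/(-263 - 5) = -38450/(-268) = -38450*(-1/268) = 19225/134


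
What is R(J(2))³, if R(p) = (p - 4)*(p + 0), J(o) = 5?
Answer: 125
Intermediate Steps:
R(p) = p*(-4 + p) (R(p) = (-4 + p)*p = p*(-4 + p))
R(J(2))³ = (5*(-4 + 5))³ = (5*1)³ = 5³ = 125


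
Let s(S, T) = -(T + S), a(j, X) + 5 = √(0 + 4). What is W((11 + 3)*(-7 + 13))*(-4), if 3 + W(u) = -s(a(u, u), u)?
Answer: -312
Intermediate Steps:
a(j, X) = -3 (a(j, X) = -5 + √(0 + 4) = -5 + √4 = -5 + 2 = -3)
s(S, T) = -S - T (s(S, T) = -(S + T) = -S - T)
W(u) = -6 + u (W(u) = -3 - (-1*(-3) - u) = -3 - (3 - u) = -3 + (-3 + u) = -6 + u)
W((11 + 3)*(-7 + 13))*(-4) = (-6 + (11 + 3)*(-7 + 13))*(-4) = (-6 + 14*6)*(-4) = (-6 + 84)*(-4) = 78*(-4) = -312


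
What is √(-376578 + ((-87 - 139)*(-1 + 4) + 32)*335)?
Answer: 2*I*√148247 ≈ 770.06*I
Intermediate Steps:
√(-376578 + ((-87 - 139)*(-1 + 4) + 32)*335) = √(-376578 + (-226*3 + 32)*335) = √(-376578 + (-678 + 32)*335) = √(-376578 - 646*335) = √(-376578 - 216410) = √(-592988) = 2*I*√148247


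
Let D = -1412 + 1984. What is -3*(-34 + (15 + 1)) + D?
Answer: 626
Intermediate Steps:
D = 572
-3*(-34 + (15 + 1)) + D = -3*(-34 + (15 + 1)) + 572 = -3*(-34 + 16) + 572 = -3*(-18) + 572 = 54 + 572 = 626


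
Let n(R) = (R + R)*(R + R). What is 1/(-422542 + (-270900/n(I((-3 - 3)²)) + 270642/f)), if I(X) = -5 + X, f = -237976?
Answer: -114347468/48324796329437 ≈ -2.3662e-6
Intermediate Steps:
n(R) = 4*R² (n(R) = (2*R)*(2*R) = 4*R²)
1/(-422542 + (-270900/n(I((-3 - 3)²)) + 270642/f)) = 1/(-422542 + (-270900*1/(4*(-5 + (-3 - 3)²)²) + 270642/(-237976))) = 1/(-422542 + (-270900*1/(4*(-5 + (-6)²)²) + 270642*(-1/237976))) = 1/(-422542 + (-270900*1/(4*(-5 + 36)²) - 135321/118988)) = 1/(-422542 + (-270900/(4*31²) - 135321/118988)) = 1/(-422542 + (-270900/(4*961) - 135321/118988)) = 1/(-422542 + (-270900/3844 - 135321/118988)) = 1/(-422542 + (-270900*1/3844 - 135321/118988)) = 1/(-422542 + (-67725/961 - 135321/118988)) = 1/(-422542 - 8188505781/114347468) = 1/(-48324796329437/114347468) = -114347468/48324796329437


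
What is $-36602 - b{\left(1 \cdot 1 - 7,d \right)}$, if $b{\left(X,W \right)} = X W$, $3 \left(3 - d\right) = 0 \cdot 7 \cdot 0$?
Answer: $-36584$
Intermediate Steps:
$d = 3$ ($d = 3 - \frac{0 \cdot 7 \cdot 0}{3} = 3 - \frac{0 \cdot 0}{3} = 3 - 0 = 3 + 0 = 3$)
$b{\left(X,W \right)} = W X$
$-36602 - b{\left(1 \cdot 1 - 7,d \right)} = -36602 - 3 \left(1 \cdot 1 - 7\right) = -36602 - 3 \left(1 - 7\right) = -36602 - 3 \left(-6\right) = -36602 - -18 = -36602 + 18 = -36584$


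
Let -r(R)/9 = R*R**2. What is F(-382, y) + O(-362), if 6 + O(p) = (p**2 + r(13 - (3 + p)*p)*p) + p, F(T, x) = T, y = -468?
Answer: -7148744910083319956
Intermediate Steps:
r(R) = -9*R**3 (r(R) = -9*R*R**2 = -9*R**3)
O(p) = -6 + p + p**2 - 9*p*(13 - p*(3 + p))**3 (O(p) = -6 + ((p**2 + (-9*(13 - (3 + p)*p)**3)*p) + p) = -6 + ((p**2 + (-9*(13 - p*(3 + p))**3)*p) + p) = -6 + ((p**2 - 9*p*(13 - p*(3 + p))**3) + p) = -6 + (p + p**2 - 9*p*(13 - p*(3 + p))**3) = -6 + p + p**2 - 9*p*(13 - p*(3 + p))**3)
F(-382, y) + O(-362) = -382 + (-6 - 362 + (-362)**2 + 9*(-362)*(-13 + (-362)**2 + 3*(-362))**3) = -382 + (-6 - 362 + 131044 + 9*(-362)*(-13 + 131044 - 1086)**3) = -382 + (-6 - 362 + 131044 + 9*(-362)*129945**3) = -382 + (-6 - 362 + 131044 + 9*(-362)*2194212679583625) = -382 + (-6 - 362 + 131044 - 7148744910083450250) = -382 - 7148744910083319574 = -7148744910083319956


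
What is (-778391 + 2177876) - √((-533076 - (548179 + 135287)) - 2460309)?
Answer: 1399485 - 3*I*√408539 ≈ 1.3995e+6 - 1917.5*I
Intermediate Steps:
(-778391 + 2177876) - √((-533076 - (548179 + 135287)) - 2460309) = 1399485 - √((-533076 - 1*683466) - 2460309) = 1399485 - √((-533076 - 683466) - 2460309) = 1399485 - √(-1216542 - 2460309) = 1399485 - √(-3676851) = 1399485 - 3*I*√408539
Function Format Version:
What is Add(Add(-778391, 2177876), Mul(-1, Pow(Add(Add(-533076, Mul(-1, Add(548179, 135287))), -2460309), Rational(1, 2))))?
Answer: Add(1399485, Mul(-3, I, Pow(408539, Rational(1, 2)))) ≈ Add(1.3995e+6, Mul(-1917.5, I))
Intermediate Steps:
Add(Add(-778391, 2177876), Mul(-1, Pow(Add(Add(-533076, Mul(-1, Add(548179, 135287))), -2460309), Rational(1, 2)))) = Add(1399485, Mul(-1, Pow(Add(Add(-533076, Mul(-1, 683466)), -2460309), Rational(1, 2)))) = Add(1399485, Mul(-1, Pow(Add(Add(-533076, -683466), -2460309), Rational(1, 2)))) = Add(1399485, Mul(-1, Pow(Add(-1216542, -2460309), Rational(1, 2)))) = Add(1399485, Mul(-1, Pow(-3676851, Rational(1, 2)))) = Add(1399485, Mul(-1, Mul(3, I, Pow(408539, Rational(1, 2))))) = Add(1399485, Mul(-3, I, Pow(408539, Rational(1, 2))))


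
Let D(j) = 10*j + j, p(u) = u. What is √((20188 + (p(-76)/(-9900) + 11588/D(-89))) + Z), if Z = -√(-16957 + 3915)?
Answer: √(4350975663089 - 215649225*I*√13042)/14685 ≈ 142.04 - 0.402*I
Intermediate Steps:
D(j) = 11*j
Z = -I*√13042 (Z = -√(-13042) = -I*√13042 ≈ -114.2*I)
√((20188 + (p(-76)/(-9900) + 11588/D(-89))) + Z) = √((20188 + (-76/(-9900) + 11588/((11*(-89))))) - I*√13042) = √((20188 + (-76*(-1/9900) + 11588/(-979))) - I*√13042) = √((20188 + (19/2475 + 11588*(-1/979))) - I*√13042) = √((20188 + (19/2475 - 11588/979)) - I*√13042) = √((20188 - 2605609/220275) - I*√13042) = √(4444306091/220275 - I*√13042)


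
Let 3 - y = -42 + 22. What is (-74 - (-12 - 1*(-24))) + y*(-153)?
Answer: -3605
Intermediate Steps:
y = 23 (y = 3 - (-42 + 22) = 3 - 1*(-20) = 3 + 20 = 23)
(-74 - (-12 - 1*(-24))) + y*(-153) = (-74 - (-12 - 1*(-24))) + 23*(-153) = (-74 - (-12 + 24)) - 3519 = (-74 - 1*12) - 3519 = (-74 - 12) - 3519 = -86 - 3519 = -3605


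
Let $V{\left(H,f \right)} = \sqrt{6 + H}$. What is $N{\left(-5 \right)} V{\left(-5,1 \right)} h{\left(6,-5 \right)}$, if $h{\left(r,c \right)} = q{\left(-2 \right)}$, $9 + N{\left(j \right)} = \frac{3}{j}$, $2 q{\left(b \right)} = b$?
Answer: $\frac{48}{5} \approx 9.6$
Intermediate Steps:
$q{\left(b \right)} = \frac{b}{2}$
$N{\left(j \right)} = -9 + \frac{3}{j}$
$h{\left(r,c \right)} = -1$ ($h{\left(r,c \right)} = \frac{1}{2} \left(-2\right) = -1$)
$N{\left(-5 \right)} V{\left(-5,1 \right)} h{\left(6,-5 \right)} = \left(-9 + \frac{3}{-5}\right) \sqrt{6 - 5} \left(-1\right) = \left(-9 + 3 \left(- \frac{1}{5}\right)\right) \sqrt{1} \left(-1\right) = \left(-9 - \frac{3}{5}\right) 1 \left(-1\right) = \left(- \frac{48}{5}\right) 1 \left(-1\right) = \left(- \frac{48}{5}\right) \left(-1\right) = \frac{48}{5}$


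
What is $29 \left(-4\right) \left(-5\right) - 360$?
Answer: $220$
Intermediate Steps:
$29 \left(-4\right) \left(-5\right) - 360 = \left(-116\right) \left(-5\right) - 360 = 580 - 360 = 220$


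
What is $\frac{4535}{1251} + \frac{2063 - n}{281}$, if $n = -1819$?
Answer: $\frac{6130717}{351531} \approx 17.44$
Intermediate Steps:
$\frac{4535}{1251} + \frac{2063 - n}{281} = \frac{4535}{1251} + \frac{2063 - -1819}{281} = 4535 \cdot \frac{1}{1251} + \left(2063 + 1819\right) \frac{1}{281} = \frac{4535}{1251} + 3882 \cdot \frac{1}{281} = \frac{4535}{1251} + \frac{3882}{281} = \frac{6130717}{351531}$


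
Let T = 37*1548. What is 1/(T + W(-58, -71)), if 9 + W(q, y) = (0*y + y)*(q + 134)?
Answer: 1/51871 ≈ 1.9279e-5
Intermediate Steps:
W(q, y) = -9 + y*(134 + q) (W(q, y) = -9 + (0*y + y)*(q + 134) = -9 + (0 + y)*(134 + q) = -9 + y*(134 + q))
T = 57276
1/(T + W(-58, -71)) = 1/(57276 + (-9 + 134*(-71) - 58*(-71))) = 1/(57276 + (-9 - 9514 + 4118)) = 1/(57276 - 5405) = 1/51871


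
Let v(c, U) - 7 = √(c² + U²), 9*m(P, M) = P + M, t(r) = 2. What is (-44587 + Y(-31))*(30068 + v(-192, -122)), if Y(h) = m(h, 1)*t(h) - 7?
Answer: -1341365050 - 267604*√12937/3 ≈ -1.3515e+9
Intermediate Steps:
m(P, M) = M/9 + P/9 (m(P, M) = (P + M)/9 = (M + P)/9 = M/9 + P/9)
Y(h) = -61/9 + 2*h/9 (Y(h) = ((⅑)*1 + h/9)*2 - 7 = (⅑ + h/9)*2 - 7 = (2/9 + 2*h/9) - 7 = -61/9 + 2*h/9)
v(c, U) = 7 + √(U² + c²) (v(c, U) = 7 + √(c² + U²) = 7 + √(U² + c²))
(-44587 + Y(-31))*(30068 + v(-192, -122)) = (-44587 + (-61/9 + (2/9)*(-31)))*(30068 + (7 + √((-122)² + (-192)²))) = (-44587 + (-61/9 - 62/9))*(30068 + (7 + √(14884 + 36864))) = (-44587 - 41/3)*(30068 + (7 + √51748)) = -133802*(30068 + (7 + 2*√12937))/3 = -133802*(30075 + 2*√12937)/3 = -1341365050 - 267604*√12937/3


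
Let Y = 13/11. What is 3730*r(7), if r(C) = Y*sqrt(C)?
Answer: 48490*sqrt(7)/11 ≈ 11663.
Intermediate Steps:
Y = 13/11 (Y = 13*(1/11) = 13/11 ≈ 1.1818)
r(C) = 13*sqrt(C)/11
3730*r(7) = 3730*(13*sqrt(7)/11) = 48490*sqrt(7)/11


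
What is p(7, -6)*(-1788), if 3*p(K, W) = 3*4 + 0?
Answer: -7152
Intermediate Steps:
p(K, W) = 4 (p(K, W) = (3*4 + 0)/3 = (12 + 0)/3 = (⅓)*12 = 4)
p(7, -6)*(-1788) = 4*(-1788) = -7152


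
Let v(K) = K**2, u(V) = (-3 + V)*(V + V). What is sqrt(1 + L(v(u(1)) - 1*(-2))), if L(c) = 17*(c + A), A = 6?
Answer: sqrt(409) ≈ 20.224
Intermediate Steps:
u(V) = 2*V*(-3 + V) (u(V) = (-3 + V)*(2*V) = 2*V*(-3 + V))
L(c) = 102 + 17*c (L(c) = 17*(c + 6) = 17*(6 + c) = 102 + 17*c)
sqrt(1 + L(v(u(1)) - 1*(-2))) = sqrt(1 + (102 + 17*((2*1*(-3 + 1))**2 - 1*(-2)))) = sqrt(1 + (102 + 17*((2*1*(-2))**2 + 2))) = sqrt(1 + (102 + 17*((-4)**2 + 2))) = sqrt(1 + (102 + 17*(16 + 2))) = sqrt(1 + (102 + 17*18)) = sqrt(1 + (102 + 306)) = sqrt(1 + 408) = sqrt(409)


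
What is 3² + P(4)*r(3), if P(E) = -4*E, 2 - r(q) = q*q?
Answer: 121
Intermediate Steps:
r(q) = 2 - q² (r(q) = 2 - q*q = 2 - q²)
3² + P(4)*r(3) = 3² + (-4*4)*(2 - 1*3²) = 9 - 16*(2 - 1*9) = 9 - 16*(2 - 9) = 9 - 16*(-7) = 9 + 112 = 121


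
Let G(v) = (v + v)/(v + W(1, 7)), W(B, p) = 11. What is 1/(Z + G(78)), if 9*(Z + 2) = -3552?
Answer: -267/105442 ≈ -0.0025322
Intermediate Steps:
Z = -1190/3 (Z = -2 + (⅑)*(-3552) = -2 - 1184/3 = -1190/3 ≈ -396.67)
G(v) = 2*v/(11 + v) (G(v) = (v + v)/(v + 11) = (2*v)/(11 + v) = 2*v/(11 + v))
1/(Z + G(78)) = 1/(-1190/3 + 2*78/(11 + 78)) = 1/(-1190/3 + 2*78/89) = 1/(-1190/3 + 2*78*(1/89)) = 1/(-1190/3 + 156/89) = 1/(-105442/267) = -267/105442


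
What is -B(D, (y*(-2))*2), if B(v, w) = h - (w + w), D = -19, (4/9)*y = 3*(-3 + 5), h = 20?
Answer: -128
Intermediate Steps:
y = 27/2 (y = 9*(3*(-3 + 5))/4 = 9*(3*2)/4 = (9/4)*6 = 27/2 ≈ 13.500)
B(v, w) = 20 - 2*w (B(v, w) = 20 - (w + w) = 20 - 2*w)
-B(D, (y*(-2))*2) = -(20 - 2*(27/2)*(-2)*2) = -(20 - (-54)*2) = -(20 - 2*(-54)) = -(20 + 108) = -1*128 = -128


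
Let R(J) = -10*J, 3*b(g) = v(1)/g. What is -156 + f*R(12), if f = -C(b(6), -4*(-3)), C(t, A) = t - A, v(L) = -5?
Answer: -4888/3 ≈ -1629.3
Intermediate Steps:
b(g) = -5/(3*g) (b(g) = (-5/g)/3 = -5/(3*g))
f = 221/18 (f = -(-5/3/6 - (-4)*(-3)) = -(-5/3*⅙ - 1*12) = -(-5/18 - 12) = -1*(-221/18) = 221/18 ≈ 12.278)
-156 + f*R(12) = -156 + 221*(-10*12)/18 = -156 + (221/18)*(-120) = -156 - 4420/3 = -4888/3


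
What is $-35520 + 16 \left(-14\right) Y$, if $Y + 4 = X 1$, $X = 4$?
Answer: $-35520$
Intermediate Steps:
$Y = 0$ ($Y = -4 + 4 \cdot 1 = -4 + 4 = 0$)
$-35520 + 16 \left(-14\right) Y = -35520 + 16 \left(-14\right) 0 = -35520 - 0 = -35520 + 0 = -35520$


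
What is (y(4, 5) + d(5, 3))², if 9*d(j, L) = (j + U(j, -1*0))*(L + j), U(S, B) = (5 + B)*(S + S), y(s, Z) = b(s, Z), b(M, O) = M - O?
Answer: 185761/81 ≈ 2293.3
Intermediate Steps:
y(s, Z) = s - Z
U(S, B) = 2*S*(5 + B) (U(S, B) = (5 + B)*(2*S) = 2*S*(5 + B))
d(j, L) = 11*j*(L + j)/9 (d(j, L) = ((j + 2*j*(5 - 1*0))*(L + j))/9 = ((j + 2*j*(5 + 0))*(L + j))/9 = ((j + 2*j*5)*(L + j))/9 = ((j + 10*j)*(L + j))/9 = ((11*j)*(L + j))/9 = (11*j*(L + j))/9 = 11*j*(L + j)/9)
(y(4, 5) + d(5, 3))² = ((4 - 1*5) + (11/9)*5*(3 + 5))² = ((4 - 5) + (11/9)*5*8)² = (-1 + 440/9)² = (431/9)² = 185761/81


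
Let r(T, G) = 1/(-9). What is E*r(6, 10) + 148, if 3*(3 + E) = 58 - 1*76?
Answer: 149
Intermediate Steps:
E = -9 (E = -3 + (58 - 1*76)/3 = -3 + (58 - 76)/3 = -3 + (⅓)*(-18) = -3 - 6 = -9)
r(T, G) = -⅑
E*r(6, 10) + 148 = -9*(-⅑) + 148 = 1 + 148 = 149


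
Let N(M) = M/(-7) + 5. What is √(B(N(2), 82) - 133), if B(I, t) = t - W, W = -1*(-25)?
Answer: 2*I*√19 ≈ 8.7178*I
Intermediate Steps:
W = 25
N(M) = 5 - M/7 (N(M) = M*(-⅐) + 5 = -M/7 + 5 = 5 - M/7)
B(I, t) = -25 + t (B(I, t) = t - 1*25 = t - 25 = -25 + t)
√(B(N(2), 82) - 133) = √((-25 + 82) - 133) = √(57 - 133) = √(-76) = 2*I*√19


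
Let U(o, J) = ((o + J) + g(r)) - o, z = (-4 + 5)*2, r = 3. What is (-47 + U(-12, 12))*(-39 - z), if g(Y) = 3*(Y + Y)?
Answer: 697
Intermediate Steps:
g(Y) = 6*Y (g(Y) = 3*(2*Y) = 6*Y)
z = 2 (z = 1*2 = 2)
U(o, J) = 18 + J (U(o, J) = ((o + J) + 6*3) - o = ((J + o) + 18) - o = (18 + J + o) - o = 18 + J)
(-47 + U(-12, 12))*(-39 - z) = (-47 + (18 + 12))*(-39 - 1*2) = (-47 + 30)*(-39 - 2) = -17*(-41) = 697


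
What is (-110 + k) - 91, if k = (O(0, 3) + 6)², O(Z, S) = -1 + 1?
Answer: -165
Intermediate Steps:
O(Z, S) = 0
k = 36 (k = (0 + 6)² = 6² = 36)
(-110 + k) - 91 = (-110 + 36) - 91 = -74 - 91 = -165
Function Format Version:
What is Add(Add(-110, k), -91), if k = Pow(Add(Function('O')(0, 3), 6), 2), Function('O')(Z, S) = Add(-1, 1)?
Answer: -165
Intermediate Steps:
Function('O')(Z, S) = 0
k = 36 (k = Pow(Add(0, 6), 2) = Pow(6, 2) = 36)
Add(Add(-110, k), -91) = Add(Add(-110, 36), -91) = Add(-74, -91) = -165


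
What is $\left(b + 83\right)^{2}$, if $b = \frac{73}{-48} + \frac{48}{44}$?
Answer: $\frac{1900698409}{278784} \approx 6817.8$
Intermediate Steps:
$b = - \frac{227}{528}$ ($b = 73 \left(- \frac{1}{48}\right) + 48 \cdot \frac{1}{44} = - \frac{73}{48} + \frac{12}{11} = - \frac{227}{528} \approx -0.42992$)
$\left(b + 83\right)^{2} = \left(- \frac{227}{528} + 83\right)^{2} = \left(\frac{43597}{528}\right)^{2} = \frac{1900698409}{278784}$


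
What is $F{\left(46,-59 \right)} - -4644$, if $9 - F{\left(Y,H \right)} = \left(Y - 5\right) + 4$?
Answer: $4608$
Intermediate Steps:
$F{\left(Y,H \right)} = 10 - Y$ ($F{\left(Y,H \right)} = 9 - \left(\left(Y - 5\right) + 4\right) = 9 - \left(\left(-5 + Y\right) + 4\right) = 9 - \left(-1 + Y\right) = 10 - Y$)
$F{\left(46,-59 \right)} - -4644 = \left(10 - 46\right) - -4644 = \left(10 - 46\right) + 4644 = -36 + 4644 = 4608$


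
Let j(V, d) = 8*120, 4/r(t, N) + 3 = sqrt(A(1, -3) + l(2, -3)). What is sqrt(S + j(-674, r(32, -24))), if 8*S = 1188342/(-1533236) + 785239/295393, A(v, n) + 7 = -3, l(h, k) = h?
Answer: sqrt(4019759303364409201826447)/64701025964 ≈ 30.988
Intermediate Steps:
A(v, n) = -10 (A(v, n) = -7 - 3 = -10)
r(t, N) = 4/(-3 + 2*I*sqrt(2)) (r(t, N) = 4/(-3 + sqrt(-10 + 2)) = 4/(-3 + sqrt(-8)) = 4/(-3 + 2*I*sqrt(2)))
j(V, d) = 960
S = 60923485357/258804103856 (S = (1188342/(-1533236) + 785239/295393)/8 = (1188342*(-1/1533236) + 785239*(1/295393))/8 = (-594171/766618 + 112177/42199)/8 = (1/8)*(60923485357/32350512982) = 60923485357/258804103856 ≈ 0.23540)
sqrt(S + j(-674, r(32, -24))) = sqrt(60923485357/258804103856 + 960) = sqrt(248512863187117/258804103856) = sqrt(4019759303364409201826447)/64701025964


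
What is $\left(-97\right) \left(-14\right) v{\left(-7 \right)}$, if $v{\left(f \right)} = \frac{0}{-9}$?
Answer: $0$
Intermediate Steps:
$v{\left(f \right)} = 0$ ($v{\left(f \right)} = 0 \left(- \frac{1}{9}\right) = 0$)
$\left(-97\right) \left(-14\right) v{\left(-7 \right)} = \left(-97\right) \left(-14\right) 0 = 1358 \cdot 0 = 0$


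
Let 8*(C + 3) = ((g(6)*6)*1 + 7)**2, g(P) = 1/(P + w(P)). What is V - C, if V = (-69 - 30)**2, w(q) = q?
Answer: 313503/32 ≈ 9797.0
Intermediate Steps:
g(P) = 1/(2*P) (g(P) = 1/(P + P) = 1/(2*P))
V = 9801 (V = (-99)**2 = 9801)
C = 129/32 (C = -3 + ((((1/2)/6)*6)*1 + 7)**2/8 = -3 + ((((1/2)*(1/6))*6)*1 + 7)**2/8 = -3 + (((1/12)*6)*1 + 7)**2/8 = -3 + ((1/2)*1 + 7)**2/8 = -3 + (1/2 + 7)**2/8 = -3 + (15/2)**2/8 = -3 + (1/8)*(225/4) = -3 + 225/32 = 129/32 ≈ 4.0313)
V - C = 9801 - 1*129/32 = 9801 - 129/32 = 313503/32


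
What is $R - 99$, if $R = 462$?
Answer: $363$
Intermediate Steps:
$R - 99 = 462 - 99 = 363$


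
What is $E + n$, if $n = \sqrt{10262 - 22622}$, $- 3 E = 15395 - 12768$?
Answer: $- \frac{2627}{3} + 2 i \sqrt{3090} \approx -875.67 + 111.18 i$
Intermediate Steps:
$E = - \frac{2627}{3}$ ($E = - \frac{15395 - 12768}{3} = \left(- \frac{1}{3}\right) 2627 = - \frac{2627}{3} \approx -875.67$)
$n = 2 i \sqrt{3090}$ ($n = \sqrt{-12360} = 2 i \sqrt{3090} \approx 111.18 i$)
$E + n = - \frac{2627}{3} + 2 i \sqrt{3090}$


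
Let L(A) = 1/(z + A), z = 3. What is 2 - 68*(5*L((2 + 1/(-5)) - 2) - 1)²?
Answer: -1959/49 ≈ -39.980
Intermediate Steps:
L(A) = 1/(3 + A)
2 - 68*(5*L((2 + 1/(-5)) - 2) - 1)² = 2 - 68*(5/(3 + ((2 + 1/(-5)) - 2)) - 1)² = 2 - 68*(5/(3 + ((2 - ⅕) - 2)) - 1)² = 2 - 68*(5/(3 + (9/5 - 2)) - 1)² = 2 - 68*(5/(3 - ⅕) - 1)² = 2 - 68*(5/(14/5) - 1)² = 2 - 68*(5*(5/14) - 1)² = 2 - 68*(25/14 - 1)² = 2 - 68*(11/14)² = 2 - 68*121/196 = 2 - 2057/49 = -1959/49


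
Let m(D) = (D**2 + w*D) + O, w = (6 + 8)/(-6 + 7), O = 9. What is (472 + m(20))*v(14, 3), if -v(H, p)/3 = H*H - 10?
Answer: -647838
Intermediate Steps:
w = 14 (w = 14/1 = 14*1 = 14)
m(D) = 9 + D**2 + 14*D (m(D) = (D**2 + 14*D) + 9 = 9 + D**2 + 14*D)
v(H, p) = 30 - 3*H**2 (v(H, p) = -3*(H*H - 10) = -3*(H**2 - 10) = -3*(-10 + H**2) = 30 - 3*H**2)
(472 + m(20))*v(14, 3) = (472 + (9 + 20**2 + 14*20))*(30 - 3*14**2) = (472 + (9 + 400 + 280))*(30 - 3*196) = (472 + 689)*(30 - 588) = 1161*(-558) = -647838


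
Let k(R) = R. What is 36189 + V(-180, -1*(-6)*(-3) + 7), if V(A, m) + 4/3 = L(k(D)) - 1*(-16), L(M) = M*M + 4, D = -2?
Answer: 108635/3 ≈ 36212.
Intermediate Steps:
L(M) = 4 + M² (L(M) = M² + 4 = 4 + M²)
V(A, m) = 68/3 (V(A, m) = -4/3 + ((4 + (-2)²) - 1*(-16)) = -4/3 + ((4 + 4) + 16) = -4/3 + (8 + 16) = -4/3 + 24 = 68/3)
36189 + V(-180, -1*(-6)*(-3) + 7) = 36189 + 68/3 = 108635/3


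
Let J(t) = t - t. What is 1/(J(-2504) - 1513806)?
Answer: -1/1513806 ≈ -6.6059e-7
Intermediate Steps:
J(t) = 0
1/(J(-2504) - 1513806) = 1/(0 - 1513806) = 1/(-1513806) = -1/1513806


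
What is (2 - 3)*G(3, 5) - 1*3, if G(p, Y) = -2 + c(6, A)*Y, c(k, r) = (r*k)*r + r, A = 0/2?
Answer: -1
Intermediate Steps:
A = 0 (A = 0*(½) = 0)
c(k, r) = r + k*r² (c(k, r) = (k*r)*r + r = k*r² + r = r + k*r²)
G(p, Y) = -2 (G(p, Y) = -2 + (0*(1 + 6*0))*Y = -2 + (0*(1 + 0))*Y = -2 + (0*1)*Y = -2 + 0*Y = -2 + 0 = -2)
(2 - 3)*G(3, 5) - 1*3 = (2 - 3)*(-2) - 1*3 = -1*(-2) - 3 = 2 - 3 = -1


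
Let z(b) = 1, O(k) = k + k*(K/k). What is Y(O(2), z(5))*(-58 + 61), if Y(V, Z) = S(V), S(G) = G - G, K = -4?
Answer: 0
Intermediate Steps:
S(G) = 0
O(k) = -4 + k (O(k) = k + k*(-4/k) = k - 4 = -4 + k)
Y(V, Z) = 0
Y(O(2), z(5))*(-58 + 61) = 0*(-58 + 61) = 0*3 = 0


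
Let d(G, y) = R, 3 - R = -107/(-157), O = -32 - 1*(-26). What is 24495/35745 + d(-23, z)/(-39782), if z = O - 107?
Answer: 5099240765/7441839721 ≈ 0.68521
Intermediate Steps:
O = -6 (O = -32 + 26 = -6)
R = 364/157 (R = 3 - (-107)/(-157) = 3 - (-107)*(-1)/157 = 3 - 1*107/157 = 3 - 107/157 = 364/157 ≈ 2.3185)
z = -113 (z = -6 - 107 = -113)
d(G, y) = 364/157
24495/35745 + d(-23, z)/(-39782) = 24495/35745 + (364/157)/(-39782) = 24495*(1/35745) + (364/157)*(-1/39782) = 1633/2383 - 182/3122887 = 5099240765/7441839721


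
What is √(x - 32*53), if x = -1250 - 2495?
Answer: I*√5441 ≈ 73.763*I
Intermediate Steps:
x = -3745
√(x - 32*53) = √(-3745 - 32*53) = √(-3745 - 1696) = √(-5441) = I*√5441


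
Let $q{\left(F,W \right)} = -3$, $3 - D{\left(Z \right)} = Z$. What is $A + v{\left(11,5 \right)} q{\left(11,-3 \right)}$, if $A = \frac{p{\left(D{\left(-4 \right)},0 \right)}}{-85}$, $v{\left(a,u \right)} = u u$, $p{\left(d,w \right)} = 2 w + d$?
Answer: $- \frac{6382}{85} \approx -75.082$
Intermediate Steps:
$D{\left(Z \right)} = 3 - Z$
$p{\left(d,w \right)} = d + 2 w$
$v{\left(a,u \right)} = u^{2}$
$A = - \frac{7}{85}$ ($A = \frac{\left(3 - -4\right) + 2 \cdot 0}{-85} = \left(\left(3 + 4\right) + 0\right) \left(- \frac{1}{85}\right) = \left(7 + 0\right) \left(- \frac{1}{85}\right) = 7 \left(- \frac{1}{85}\right) = - \frac{7}{85} \approx -0.082353$)
$A + v{\left(11,5 \right)} q{\left(11,-3 \right)} = - \frac{7}{85} + 5^{2} \left(-3\right) = - \frac{7}{85} + 25 \left(-3\right) = - \frac{7}{85} - 75 = - \frac{6382}{85}$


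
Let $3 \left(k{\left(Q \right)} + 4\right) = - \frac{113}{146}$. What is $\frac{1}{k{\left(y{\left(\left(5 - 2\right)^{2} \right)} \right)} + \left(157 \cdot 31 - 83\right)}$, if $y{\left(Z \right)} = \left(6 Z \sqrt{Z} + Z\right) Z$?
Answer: $\frac{438}{2093527} \approx 0.00020922$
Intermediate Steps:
$y{\left(Z \right)} = Z \left(Z + 6 Z^{\frac{3}{2}}\right)$ ($y{\left(Z \right)} = \left(6 Z^{\frac{3}{2}} + Z\right) Z = \left(Z + 6 Z^{\frac{3}{2}}\right) Z = Z \left(Z + 6 Z^{\frac{3}{2}}\right)$)
$k{\left(Q \right)} = - \frac{1865}{438}$ ($k{\left(Q \right)} = -4 + \frac{\left(-113\right) \frac{1}{146}}{3} = -4 + \frac{1}{3} \left(- \frac{113}{146}\right) = -4 - \frac{113}{438} = - \frac{1865}{438}$)
$\frac{1}{k{\left(y{\left(\left(5 - 2\right)^{2} \right)} \right)} + \left(157 \cdot 31 - 83\right)} = \frac{1}{- \frac{1865}{438} + \left(157 \cdot 31 - 83\right)} = \frac{1}{- \frac{1865}{438} + \left(4867 - 83\right)} = \frac{1}{- \frac{1865}{438} + 4784} = \frac{1}{\frac{2093527}{438}} = \frac{438}{2093527}$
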